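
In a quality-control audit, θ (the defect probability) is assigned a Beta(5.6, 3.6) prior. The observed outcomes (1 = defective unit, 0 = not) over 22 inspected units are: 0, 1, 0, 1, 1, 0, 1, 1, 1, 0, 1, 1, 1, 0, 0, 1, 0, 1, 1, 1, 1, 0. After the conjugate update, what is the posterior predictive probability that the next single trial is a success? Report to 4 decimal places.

0.6282

The Beta prior is conjugate to a Binomial/Bernoulli likelihood; the update adds successes to α and failures to β.
Posterior: Beta(α+k, β+n−k) = Beta(5.6+14, 3.6+8) = Beta(19.6, 11.6).
For a single future Bernoulli trial, P(success | data) = α/(α+β) = 0.6282.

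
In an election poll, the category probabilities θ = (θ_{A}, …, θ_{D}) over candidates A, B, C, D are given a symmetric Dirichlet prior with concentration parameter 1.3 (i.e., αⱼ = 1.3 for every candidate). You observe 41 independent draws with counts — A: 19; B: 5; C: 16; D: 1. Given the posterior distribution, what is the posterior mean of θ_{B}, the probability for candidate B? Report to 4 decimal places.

0.1364

The Dirichlet prior is conjugate to the Multinomial likelihood: each posterior αⱼ = prior αⱼ + observed count nⱼ.
Posterior concentration: (20.3, 6.3, 17.3, 2.3), total = 46.2.
E[θ_{B}|data] = α_{B}/Σα = 6.3/46.2 = 0.1364.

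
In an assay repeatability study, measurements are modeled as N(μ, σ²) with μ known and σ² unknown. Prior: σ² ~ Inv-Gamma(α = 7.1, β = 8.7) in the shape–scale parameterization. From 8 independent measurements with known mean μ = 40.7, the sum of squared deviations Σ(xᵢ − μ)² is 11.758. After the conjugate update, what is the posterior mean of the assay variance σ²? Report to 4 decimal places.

1.4435

With known mean μ and an Inverse-Gamma(α, β) prior on σ², the Normal likelihood is conjugate: posterior is Inv-Gamma(α + n/2, β + Σ(xᵢ−μ)²/2).
Posterior: Inv-Gamma(7.1 + 8/2, 8.7 + 11.758/2) = Inv-Gamma(11.10, 14.5790).
E[σ²|data] = β/(α−1) = 14.5790/10.10 = 1.4435.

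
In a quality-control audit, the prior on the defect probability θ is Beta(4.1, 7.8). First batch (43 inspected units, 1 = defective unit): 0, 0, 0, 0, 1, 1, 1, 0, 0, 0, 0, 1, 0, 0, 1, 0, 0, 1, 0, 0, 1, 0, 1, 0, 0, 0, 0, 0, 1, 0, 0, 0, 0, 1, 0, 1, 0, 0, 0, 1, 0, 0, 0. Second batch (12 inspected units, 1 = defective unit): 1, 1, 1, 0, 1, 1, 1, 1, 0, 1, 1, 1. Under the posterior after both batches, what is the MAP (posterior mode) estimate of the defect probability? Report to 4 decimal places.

0.3867

The Beta prior is conjugate to a Binomial/Bernoulli likelihood; the update adds successes to α and failures to β.
After batch 1: Beta(4.1+12, 7.8+31) = Beta(16.1, 38.8).
After batch 2: Beta(16.1+10, 38.8+2) = Beta(26.1, 40.8).
Mode of Beta(a,b) for a,b>1 is (a−1)/(a+b−2) = 25.1/64.9 = 0.3867.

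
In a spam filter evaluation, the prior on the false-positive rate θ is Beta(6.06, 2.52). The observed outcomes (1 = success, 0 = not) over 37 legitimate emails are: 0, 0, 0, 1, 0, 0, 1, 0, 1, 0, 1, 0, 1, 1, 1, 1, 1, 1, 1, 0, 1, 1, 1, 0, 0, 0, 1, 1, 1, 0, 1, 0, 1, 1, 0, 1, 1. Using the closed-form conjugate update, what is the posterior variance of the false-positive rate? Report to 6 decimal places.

The Beta prior is conjugate to a Binomial/Bernoulli likelihood; the update adds successes to α and failures to β.
Posterior: Beta(α+k, β+n−k) = Beta(6.06+22, 2.52+15) = Beta(28.06, 17.52).
Var = αβ/((α+β)²(α+β+1)) = 28.06·17.52/(45.58²·46.58) = 0.005080.

0.005080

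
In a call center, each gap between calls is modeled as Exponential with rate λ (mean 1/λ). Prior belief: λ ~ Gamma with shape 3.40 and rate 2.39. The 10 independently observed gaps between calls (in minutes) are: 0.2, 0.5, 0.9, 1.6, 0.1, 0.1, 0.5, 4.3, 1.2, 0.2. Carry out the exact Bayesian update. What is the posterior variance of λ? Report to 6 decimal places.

With a Gamma(shape α, rate β) prior on the exponential rate λ, the posterior after n observations with total T = Σxᵢ is Gamma(α+n, β+T).
Sum of observations T = 9.6 minutes; n = 10.
Posterior: Gamma(3.40+10, 2.39+9.6) = Gamma(13.40, 11.99).
Var = α/β² = 0.093211.

0.093211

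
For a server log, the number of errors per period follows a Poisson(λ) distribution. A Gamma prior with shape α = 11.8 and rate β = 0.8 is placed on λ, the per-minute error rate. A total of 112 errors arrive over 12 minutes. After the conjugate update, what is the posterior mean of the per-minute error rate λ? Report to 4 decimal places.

With a Gamma(shape α, rate β) prior, the Poisson likelihood is conjugate: the posterior is Gamma(α + ΣXᵢ, β + n).
Posterior: Gamma(α+S, β+n) = Gamma(11.8+112, 0.8+12) = Gamma(123.8, 12.8).
Posterior mean = α/β = 123.8/12.8 = 9.6719.

9.6719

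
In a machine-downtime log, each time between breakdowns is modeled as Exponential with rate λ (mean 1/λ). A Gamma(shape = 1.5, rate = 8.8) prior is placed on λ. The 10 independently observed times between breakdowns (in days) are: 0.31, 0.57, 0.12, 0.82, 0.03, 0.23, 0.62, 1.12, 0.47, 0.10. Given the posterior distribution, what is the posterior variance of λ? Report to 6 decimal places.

0.066101

With a Gamma(shape α, rate β) prior on the exponential rate λ, the posterior after n observations with total T = Σxᵢ is Gamma(α+n, β+T).
Sum of observations T = 4.39 days; n = 10.
Posterior: Gamma(1.5+10, 8.8+4.39) = Gamma(11.5, 13.19).
Var = α/β² = 0.066101.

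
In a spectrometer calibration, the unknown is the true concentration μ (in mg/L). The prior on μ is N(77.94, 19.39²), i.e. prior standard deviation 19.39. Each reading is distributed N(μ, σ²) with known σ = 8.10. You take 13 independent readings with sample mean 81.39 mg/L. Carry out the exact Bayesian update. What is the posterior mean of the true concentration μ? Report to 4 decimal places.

81.3443

For Normal data with known variance σ², a Normal(μ₀, σ₀²) prior on μ is conjugate. Posterior precision = 1/σ₀² + n/σ²; posterior mean is the precision-weighted average of μ₀ and x̄.
n·x̄ = 13·81.39 = 1058.07.
σ₀² = 19.39² = 375.9721, σ² = 8.10² = 65.61; σ² + n·σ₀² = 65.61 + 13·375.9721 = 4953.2473.
Posterior mean = (μ₀/σ₀² + n·x̄/σ²)/(1/σ₀² + n/σ²) = (σ²·μ₀ + σ₀²·n·x̄)/(σ² + n·σ₀²) = (65.61·77.94 + 375.9721·1058.07)/4953.2473 = 402918.443247/4953.2473 = 81.3443.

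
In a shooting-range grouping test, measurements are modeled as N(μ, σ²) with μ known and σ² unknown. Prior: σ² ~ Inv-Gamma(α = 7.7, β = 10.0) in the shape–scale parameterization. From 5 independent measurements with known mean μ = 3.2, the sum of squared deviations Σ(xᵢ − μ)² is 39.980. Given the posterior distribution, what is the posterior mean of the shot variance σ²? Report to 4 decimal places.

With known mean μ and an Inverse-Gamma(α, β) prior on σ², the Normal likelihood is conjugate: posterior is Inv-Gamma(α + n/2, β + Σ(xᵢ−μ)²/2).
Posterior: Inv-Gamma(7.7 + 5/2, 10.0 + 39.980/2) = Inv-Gamma(10.20, 29.9900).
E[σ²|data] = β/(α−1) = 29.9900/9.20 = 3.2598.

3.2598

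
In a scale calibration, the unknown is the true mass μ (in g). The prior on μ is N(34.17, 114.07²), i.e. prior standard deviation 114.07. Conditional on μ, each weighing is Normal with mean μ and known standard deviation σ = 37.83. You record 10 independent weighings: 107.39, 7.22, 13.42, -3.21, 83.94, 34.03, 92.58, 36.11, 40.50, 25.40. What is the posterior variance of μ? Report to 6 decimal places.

141.554021

For Normal data with known variance σ², a Normal(μ₀, σ₀²) prior on μ is conjugate. Posterior precision = 1/σ₀² + n/σ²; posterior mean is the precision-weighted average of μ₀ and x̄.
σ₀² = 114.07² = 13011.9649, σ² = 37.83² = 1431.1089; σ² + n·σ₀² = 1431.1089 + 10·13011.9649 = 131550.7579.
Posterior precision = 1/σ₀² + n/σ² = 1/13011.9649 + 10/1431.1089 = (σ² + n·σ₀²)/(σ₀²σ²) = 131550.7579/(13011.9649·1431.1089); posterior variance σₙ² = σ₀²σ²/(σ² + n·σ₀²) = 13011.9649·1431.1089/131550.7579 = 141.554021.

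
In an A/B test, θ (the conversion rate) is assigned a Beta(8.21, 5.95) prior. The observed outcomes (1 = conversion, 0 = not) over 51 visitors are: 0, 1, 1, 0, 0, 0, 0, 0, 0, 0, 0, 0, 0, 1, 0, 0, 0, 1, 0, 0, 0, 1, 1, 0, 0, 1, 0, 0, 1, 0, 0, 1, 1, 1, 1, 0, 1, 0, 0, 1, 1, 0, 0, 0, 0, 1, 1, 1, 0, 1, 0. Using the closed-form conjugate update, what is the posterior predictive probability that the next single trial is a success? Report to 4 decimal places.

The Beta prior is conjugate to a Binomial/Bernoulli likelihood; the update adds successes to α and failures to β.
Posterior: Beta(α+k, β+n−k) = Beta(8.21+19, 5.95+32) = Beta(27.21, 37.95).
For a single future Bernoulli trial, P(success | data) = α/(α+β) = 0.4176.

0.4176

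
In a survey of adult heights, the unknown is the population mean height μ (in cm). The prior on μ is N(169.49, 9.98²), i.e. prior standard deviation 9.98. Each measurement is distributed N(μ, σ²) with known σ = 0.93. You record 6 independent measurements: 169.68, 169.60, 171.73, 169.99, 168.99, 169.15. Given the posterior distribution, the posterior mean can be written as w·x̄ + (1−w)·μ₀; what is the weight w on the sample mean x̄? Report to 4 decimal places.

0.9986

For Normal data with known variance σ², a Normal(μ₀, σ₀²) prior on μ is conjugate. Posterior precision = 1/σ₀² + n/σ²; posterior mean is the precision-weighted average of μ₀ and x̄.
σ₀² = 9.98² = 99.6004, σ² = 0.93² = 0.8649. Prior precision 1/σ₀² = 1/99.6004; data precision n/σ² = 6/0.8649.
w = (n/σ²)/(1/σ₀² + n/σ²) = n·σ₀²/(σ² + n·σ₀²) = 6·99.6004/(0.8649 + 6·99.6004) = 597.6024/598.4673 = 0.9986.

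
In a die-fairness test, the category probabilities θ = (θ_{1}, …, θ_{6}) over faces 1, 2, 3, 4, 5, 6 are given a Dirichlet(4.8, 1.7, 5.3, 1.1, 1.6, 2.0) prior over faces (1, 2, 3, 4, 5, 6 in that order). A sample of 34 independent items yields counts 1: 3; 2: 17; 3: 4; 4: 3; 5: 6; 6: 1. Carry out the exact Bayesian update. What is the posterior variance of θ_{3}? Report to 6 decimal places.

0.002917

The Dirichlet prior is conjugate to the Multinomial likelihood: each posterior αⱼ = prior αⱼ + observed count nⱼ.
Posterior concentration: (7.8, 18.7, 9.3, 4.1, 7.6, 3.0), total = 50.5.
Var[θ_j] = α_j(Σα−α_j)/((Σα)²(Σα+1)) = 9.3·41.2/(50.5²·51.5) = 0.002917.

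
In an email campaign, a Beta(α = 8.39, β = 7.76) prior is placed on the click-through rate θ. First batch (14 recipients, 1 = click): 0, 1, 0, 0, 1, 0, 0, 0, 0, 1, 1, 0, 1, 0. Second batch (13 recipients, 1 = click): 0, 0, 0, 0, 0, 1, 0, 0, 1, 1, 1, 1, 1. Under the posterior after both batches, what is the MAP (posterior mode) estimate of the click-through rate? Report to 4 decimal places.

0.4469

The Beta prior is conjugate to a Binomial/Bernoulli likelihood; the update adds successes to α and failures to β.
After batch 1: Beta(8.39+5, 7.76+9) = Beta(13.39, 16.76).
After batch 2: Beta(13.39+6, 16.76+7) = Beta(19.39, 23.76).
Mode of Beta(a,b) for a,b>1 is (a−1)/(a+b−2) = 18.39/41.15 = 0.4469.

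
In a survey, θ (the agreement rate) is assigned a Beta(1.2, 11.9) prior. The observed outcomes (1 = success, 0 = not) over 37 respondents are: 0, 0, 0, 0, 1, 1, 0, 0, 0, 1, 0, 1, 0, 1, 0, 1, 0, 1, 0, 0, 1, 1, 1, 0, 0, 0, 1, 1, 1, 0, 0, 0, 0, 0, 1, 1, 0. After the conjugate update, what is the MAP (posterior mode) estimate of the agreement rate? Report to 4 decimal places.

0.3160

The Beta prior is conjugate to a Binomial/Bernoulli likelihood; the update adds successes to α and failures to β.
Posterior: Beta(α+k, β+n−k) = Beta(1.2+15, 11.9+22) = Beta(16.2, 33.9).
Mode of Beta(a,b) for a,b>1 is (a−1)/(a+b−2) = 15.2/48.1 = 0.3160.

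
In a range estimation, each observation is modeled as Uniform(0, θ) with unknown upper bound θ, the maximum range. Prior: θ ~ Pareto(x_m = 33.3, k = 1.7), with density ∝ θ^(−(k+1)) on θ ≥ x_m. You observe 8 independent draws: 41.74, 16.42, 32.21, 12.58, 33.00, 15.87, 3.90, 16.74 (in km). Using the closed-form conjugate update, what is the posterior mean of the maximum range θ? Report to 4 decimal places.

A Pareto(scale x_m, shape k) prior on the upper bound θ of Uniform(0, θ) is conjugate: posterior is Pareto(max(x_m, max xᵢ), k + n).
Sample maximum = 41.74; prior scale x_m = 33.3 → posterior scale = max = 41.74.
Posterior shape = 1.7 + 8 = 9.7.
E[θ|data] = k·x_m/(k−1) = 9.7·41.74/8.7 = 46.5377.

46.5377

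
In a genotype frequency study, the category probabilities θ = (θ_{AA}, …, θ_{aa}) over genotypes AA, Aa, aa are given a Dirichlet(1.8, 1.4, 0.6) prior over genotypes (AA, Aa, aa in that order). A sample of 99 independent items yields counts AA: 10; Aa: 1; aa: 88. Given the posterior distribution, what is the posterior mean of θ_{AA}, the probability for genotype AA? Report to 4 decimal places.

The Dirichlet prior is conjugate to the Multinomial likelihood: each posterior αⱼ = prior αⱼ + observed count nⱼ.
Posterior concentration: (11.8, 2.4, 88.6), total = 102.8.
E[θ_{AA}|data] = α_{AA}/Σα = 11.8/102.8 = 0.1148.

0.1148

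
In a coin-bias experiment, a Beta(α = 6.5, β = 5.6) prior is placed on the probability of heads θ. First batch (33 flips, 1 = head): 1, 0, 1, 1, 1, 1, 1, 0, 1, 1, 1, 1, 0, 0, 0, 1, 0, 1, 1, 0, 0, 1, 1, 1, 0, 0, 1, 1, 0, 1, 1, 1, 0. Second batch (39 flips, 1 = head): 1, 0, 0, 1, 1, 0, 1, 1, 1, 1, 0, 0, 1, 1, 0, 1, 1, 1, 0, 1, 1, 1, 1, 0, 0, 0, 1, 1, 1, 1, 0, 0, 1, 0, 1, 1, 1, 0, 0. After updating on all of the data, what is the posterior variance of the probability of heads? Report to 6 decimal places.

0.002789

The Beta prior is conjugate to a Binomial/Bernoulli likelihood; the update adds successes to α and failures to β.
After batch 1: Beta(6.5+21, 5.6+12) = Beta(27.5, 17.6).
After batch 2: Beta(27.5+24, 17.6+15) = Beta(51.5, 32.6).
Var = αβ/((α+β)²(α+β+1)) = 51.5·32.6/(84.1²·85.1) = 0.002789.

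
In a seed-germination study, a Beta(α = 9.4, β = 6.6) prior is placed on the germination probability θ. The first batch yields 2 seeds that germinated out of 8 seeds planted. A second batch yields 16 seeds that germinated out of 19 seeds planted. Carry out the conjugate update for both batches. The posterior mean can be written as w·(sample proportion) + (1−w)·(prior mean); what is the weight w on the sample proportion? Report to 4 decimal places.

The Beta prior is conjugate to a Binomial/Bernoulli likelihood; the update adds successes to α and failures to β.
Total number of seeds planted: n = 8 + 19 = 27.
Posterior mean = (α₀+k)/(α₀+β₀+n) = [n/(α₀+β₀+n)]·(k/n) + [(α₀+β₀)/(α₀+β₀+n)]·α₀/(α₀+β₀), so only n and the prior enter the weight.
The weight on the data is w = n/(α₀+β₀+n) = 27/(9.4+6.6+27) = 27/43.0 = 0.6279.

0.6279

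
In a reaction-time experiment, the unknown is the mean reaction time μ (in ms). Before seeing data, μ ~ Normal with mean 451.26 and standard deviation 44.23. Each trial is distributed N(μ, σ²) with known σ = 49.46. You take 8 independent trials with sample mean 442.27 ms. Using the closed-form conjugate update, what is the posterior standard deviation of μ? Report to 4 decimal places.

16.2619

For Normal data with known variance σ², a Normal(μ₀, σ₀²) prior on μ is conjugate. Posterior precision = 1/σ₀² + n/σ²; posterior mean is the precision-weighted average of μ₀ and x̄.
σ₀² = 44.23² = 1956.2929, σ² = 49.46² = 2446.2916; σ² + n·σ₀² = 2446.2916 + 8·1956.2929 = 18096.6348.
Posterior precision = 1/σ₀² + n/σ² = 1/1956.2929 + 8/2446.2916 = (σ² + n·σ₀²)/(σ₀²σ²) = 18096.6348/(1956.2929·2446.2916); posterior variance σₙ² = σ₀²σ²/(σ² + n·σ₀²) = 1956.2929·2446.2916/18096.6348 = 264.450432.
Posterior SD = √σₙ² = √(1956.2929·2446.2916/18096.6348) = 16.2619.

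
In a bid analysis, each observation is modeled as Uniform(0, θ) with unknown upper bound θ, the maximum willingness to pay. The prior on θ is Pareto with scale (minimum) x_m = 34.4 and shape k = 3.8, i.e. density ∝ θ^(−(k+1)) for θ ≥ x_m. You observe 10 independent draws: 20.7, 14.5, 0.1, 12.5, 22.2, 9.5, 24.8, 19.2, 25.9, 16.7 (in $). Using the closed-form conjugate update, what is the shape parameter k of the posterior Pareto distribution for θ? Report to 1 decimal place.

A Pareto(scale x_m, shape k) prior on the upper bound θ of Uniform(0, θ) is conjugate: posterior is Pareto(max(x_m, max xᵢ), k + n).
Sample maximum = 25.9; prior scale x_m = 34.4 → posterior scale = max = 34.4.
Posterior shape = 3.8 + 10 = 13.8.
Posterior shape k = 13.8.

13.8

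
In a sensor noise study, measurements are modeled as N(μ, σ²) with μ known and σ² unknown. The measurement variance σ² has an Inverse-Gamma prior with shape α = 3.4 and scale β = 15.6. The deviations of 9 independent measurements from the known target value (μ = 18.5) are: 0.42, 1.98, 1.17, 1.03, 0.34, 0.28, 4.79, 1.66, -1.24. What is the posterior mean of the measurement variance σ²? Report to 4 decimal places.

4.7216

With known mean μ and an Inverse-Gamma(α, β) prior on σ², the Normal likelihood is conjugate: posterior is Inv-Gamma(α + n/2, β + Σ(xᵢ−μ)²/2).
Σ(xᵢ−μ)² = (0.42)² + (1.98)² + (1.17)² + (1.03)² + (0.34)² + (0.28)² + (4.79)² + (1.66)² + (-1.24)² = 33.9579.
Posterior: Inv-Gamma(3.4 + 9/2, 15.6 + 33.9579/2) = Inv-Gamma(7.90, 32.57895).
E[σ²|data] = β/(α−1) = 32.57895/6.90 = 4.7216.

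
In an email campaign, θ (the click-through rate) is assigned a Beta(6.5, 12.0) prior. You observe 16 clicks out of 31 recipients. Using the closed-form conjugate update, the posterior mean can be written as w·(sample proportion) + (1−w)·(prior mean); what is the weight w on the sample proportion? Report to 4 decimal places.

The Beta prior is conjugate to a Binomial/Bernoulli likelihood; the update adds successes to α and failures to β.
Posterior mean = (α₀+k)/(α₀+β₀+n) = [n/(α₀+β₀+n)]·(k/n) + [(α₀+β₀)/(α₀+β₀+n)]·α₀/(α₀+β₀), so only n and the prior enter the weight.
The weight on the data is w = n/(α₀+β₀+n) = 31/(6.5+12.0+31) = 31/49.5 = 0.6263.

0.6263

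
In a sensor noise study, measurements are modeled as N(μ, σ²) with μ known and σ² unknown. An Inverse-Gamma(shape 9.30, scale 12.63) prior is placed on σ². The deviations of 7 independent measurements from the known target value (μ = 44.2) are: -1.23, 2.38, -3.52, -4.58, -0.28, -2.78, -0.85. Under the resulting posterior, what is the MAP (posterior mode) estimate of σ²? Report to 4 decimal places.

With known mean μ and an Inverse-Gamma(α, β) prior on σ², the Normal likelihood is conjugate: posterior is Inv-Gamma(α + n/2, β + Σ(xᵢ−μ)²/2).
Σ(xᵢ−μ)² = (-1.23)² + (2.38)² + (-3.52)² + (-4.58)² + (-0.28)² + (-2.78)² + (-0.85)² = 49.0734.
Posterior: Inv-Gamma(9.30 + 7/2, 12.63 + 49.0734/2) = Inv-Gamma(12.80, 37.16670).
Mode = β/(α+1) = 37.16670/13.80 = 2.6932.

2.6932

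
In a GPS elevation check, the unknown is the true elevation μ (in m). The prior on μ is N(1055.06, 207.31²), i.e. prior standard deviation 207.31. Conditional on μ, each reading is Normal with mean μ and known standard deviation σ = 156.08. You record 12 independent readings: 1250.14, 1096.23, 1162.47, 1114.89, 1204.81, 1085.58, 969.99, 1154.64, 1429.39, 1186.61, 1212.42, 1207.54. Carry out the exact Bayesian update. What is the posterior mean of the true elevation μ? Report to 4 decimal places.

1167.5776

For Normal data with known variance σ², a Normal(μ₀, σ₀²) prior on μ is conjugate. Posterior precision = 1/σ₀² + n/σ²; posterior mean is the precision-weighted average of μ₀ and x̄.
Σxᵢ = 1250.14 + 1096.23 + 1162.47 + 1114.89 + 1204.81 + 1085.58 + 969.99 + 1154.64 + 1429.39 + 1186.61 + 1212.42 + 1207.54 = 14074.71, so n·x̄ = 14074.71.
σ₀² = 207.31² = 42977.4361, σ² = 156.08² = 24360.9664; σ² + n·σ₀² = 24360.9664 + 12·42977.4361 = 540090.1996.
Posterior mean = (μ₀/σ₀² + n·x̄/σ²)/(1/σ₀² + n/σ²) = (σ²·μ₀ + σ₀²·n·x̄)/(σ² + n·σ₀²) = (24360.9664·1055.06 + 42977.4361·14074.71)/540090.1996 = 630597230.861015/540090.1996 = 1167.5776.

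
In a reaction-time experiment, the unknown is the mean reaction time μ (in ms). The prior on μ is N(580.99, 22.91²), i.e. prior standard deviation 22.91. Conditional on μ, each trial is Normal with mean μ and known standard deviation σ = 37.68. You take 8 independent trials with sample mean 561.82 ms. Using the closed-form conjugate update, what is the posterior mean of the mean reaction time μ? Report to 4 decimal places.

566.6640

For Normal data with known variance σ², a Normal(μ₀, σ₀²) prior on μ is conjugate. Posterior precision = 1/σ₀² + n/σ²; posterior mean is the precision-weighted average of μ₀ and x̄.
n·x̄ = 8·561.82 = 4494.56.
σ₀² = 22.91² = 524.8681, σ² = 37.68² = 1419.7824; σ² + n·σ₀² = 1419.7824 + 8·524.8681 = 5618.7272.
Posterior mean = (μ₀/σ₀² + n·x̄/σ²)/(1/σ₀² + n/σ²) = (σ²·μ₀ + σ₀²·n·x̄)/(σ² + n·σ₀²) = (1419.7824·580.99 + 524.8681·4494.56)/5618.7272 = 3183930.544112/5618.7272 = 566.6640.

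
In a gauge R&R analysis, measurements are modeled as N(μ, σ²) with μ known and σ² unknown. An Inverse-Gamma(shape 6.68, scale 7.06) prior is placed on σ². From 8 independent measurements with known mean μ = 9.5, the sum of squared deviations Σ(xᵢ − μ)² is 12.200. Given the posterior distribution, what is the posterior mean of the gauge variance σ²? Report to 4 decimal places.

1.3595

With known mean μ and an Inverse-Gamma(α, β) prior on σ², the Normal likelihood is conjugate: posterior is Inv-Gamma(α + n/2, β + Σ(xᵢ−μ)²/2).
Posterior: Inv-Gamma(6.68 + 8/2, 7.06 + 12.200/2) = Inv-Gamma(10.68, 13.1600).
E[σ²|data] = β/(α−1) = 13.1600/9.68 = 1.3595.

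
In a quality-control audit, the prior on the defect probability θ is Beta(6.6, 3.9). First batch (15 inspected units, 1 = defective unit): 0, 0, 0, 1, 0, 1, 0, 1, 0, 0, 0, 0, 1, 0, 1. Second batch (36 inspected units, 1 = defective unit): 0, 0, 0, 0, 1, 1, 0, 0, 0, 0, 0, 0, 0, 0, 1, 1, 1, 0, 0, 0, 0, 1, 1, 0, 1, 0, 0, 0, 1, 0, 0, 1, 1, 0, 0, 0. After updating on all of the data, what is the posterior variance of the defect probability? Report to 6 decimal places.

0.003719

The Beta prior is conjugate to a Binomial/Bernoulli likelihood; the update adds successes to α and failures to β.
After batch 1: Beta(6.6+5, 3.9+10) = Beta(11.6, 13.9).
After batch 2: Beta(11.6+11, 13.9+25) = Beta(22.6, 38.9).
Var = αβ/((α+β)²(α+β+1)) = 22.6·38.9/(61.5²·62.5) = 0.003719.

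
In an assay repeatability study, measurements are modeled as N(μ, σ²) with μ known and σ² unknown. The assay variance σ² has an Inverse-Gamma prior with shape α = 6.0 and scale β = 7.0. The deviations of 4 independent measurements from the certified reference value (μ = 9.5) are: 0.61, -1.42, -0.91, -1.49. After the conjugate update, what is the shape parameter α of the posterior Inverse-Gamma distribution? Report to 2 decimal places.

With known mean μ and an Inverse-Gamma(α, β) prior on σ², the Normal likelihood is conjugate: posterior is Inv-Gamma(α + n/2, β + Σ(xᵢ−μ)²/2).
Σ(xᵢ−μ)² = (0.61)² + (-1.42)² + (-0.91)² + (-1.49)² = 5.4367.
Posterior: Inv-Gamma(6.0 + 4/2, 7.0 + 5.4367/2) = Inv-Gamma(8.00, 9.71835).
Posterior α = 8.00.

8.00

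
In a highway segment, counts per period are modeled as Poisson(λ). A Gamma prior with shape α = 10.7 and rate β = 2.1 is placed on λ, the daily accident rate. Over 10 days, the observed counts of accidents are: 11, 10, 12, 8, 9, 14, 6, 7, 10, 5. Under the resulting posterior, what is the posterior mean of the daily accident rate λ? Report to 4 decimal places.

With a Gamma(shape α, rate β) prior, the Poisson likelihood is conjugate: the posterior is Gamma(α + ΣXᵢ, β + n).
Sum of counts S = 92 over n = 10 days.
Posterior: Gamma(α+S, β+n) = Gamma(10.7+92, 2.1+10) = Gamma(102.7, 12.1).
Posterior mean = α/β = 102.7/12.1 = 8.4876.

8.4876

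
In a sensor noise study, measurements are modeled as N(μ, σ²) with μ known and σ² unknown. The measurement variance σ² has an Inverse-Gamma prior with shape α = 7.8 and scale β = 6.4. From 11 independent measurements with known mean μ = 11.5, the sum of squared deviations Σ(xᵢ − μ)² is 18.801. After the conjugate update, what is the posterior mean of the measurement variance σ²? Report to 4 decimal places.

With known mean μ and an Inverse-Gamma(α, β) prior on σ², the Normal likelihood is conjugate: posterior is Inv-Gamma(α + n/2, β + Σ(xᵢ−μ)²/2).
Posterior: Inv-Gamma(7.8 + 11/2, 6.4 + 18.801/2) = Inv-Gamma(13.30, 15.8005).
E[σ²|data] = β/(α−1) = 15.8005/12.30 = 1.2846.

1.2846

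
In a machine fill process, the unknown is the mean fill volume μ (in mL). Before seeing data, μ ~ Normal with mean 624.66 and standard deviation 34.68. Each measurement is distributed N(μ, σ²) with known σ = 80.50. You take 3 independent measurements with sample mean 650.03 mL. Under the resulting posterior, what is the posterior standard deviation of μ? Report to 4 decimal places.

27.7949

For Normal data with known variance σ², a Normal(μ₀, σ₀²) prior on μ is conjugate. Posterior precision = 1/σ₀² + n/σ²; posterior mean is the precision-weighted average of μ₀ and x̄.
σ₀² = 34.68² = 1202.7024, σ² = 80.50² = 6480.25; σ² + n·σ₀² = 6480.25 + 3·1202.7024 = 10088.3572.
Posterior precision = 1/σ₀² + n/σ² = 1/1202.7024 + 3/6480.25 = (σ² + n·σ₀²)/(σ₀²σ²) = 10088.3572/(1202.7024·6480.25); posterior variance σₙ² = σ₀²σ²/(σ² + n·σ₀²) = 1202.7024·6480.25/10088.3572 = 772.555142.
Posterior SD = √σₙ² = √(1202.7024·6480.25/10088.3572) = 27.7949.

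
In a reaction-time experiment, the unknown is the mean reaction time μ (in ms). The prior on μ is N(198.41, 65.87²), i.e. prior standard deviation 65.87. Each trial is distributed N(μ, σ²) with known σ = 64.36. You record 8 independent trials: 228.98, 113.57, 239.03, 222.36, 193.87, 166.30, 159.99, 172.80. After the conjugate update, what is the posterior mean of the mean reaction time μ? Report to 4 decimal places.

For Normal data with known variance σ², a Normal(μ₀, σ₀²) prior on μ is conjugate. Posterior precision = 1/σ₀² + n/σ²; posterior mean is the precision-weighted average of μ₀ and x̄.
Σxᵢ = 228.98 + 113.57 + 239.03 + 222.36 + 193.87 + 166.30 + 159.99 + 172.80 = 1496.9, so n·x̄ = 1496.9.
σ₀² = 65.87² = 4338.8569, σ² = 64.36² = 4142.2096; σ² + n·σ₀² = 4142.2096 + 8·4338.8569 = 38853.0648.
Posterior mean = (μ₀/σ₀² + n·x̄/σ²)/(1/σ₀² + n/σ²) = (σ²·μ₀ + σ₀²·n·x̄)/(σ² + n·σ₀²) = (4142.2096·198.41 + 4338.8569·1496.9)/38853.0648 = 7316690.700346/38853.0648 = 188.3170.

188.3170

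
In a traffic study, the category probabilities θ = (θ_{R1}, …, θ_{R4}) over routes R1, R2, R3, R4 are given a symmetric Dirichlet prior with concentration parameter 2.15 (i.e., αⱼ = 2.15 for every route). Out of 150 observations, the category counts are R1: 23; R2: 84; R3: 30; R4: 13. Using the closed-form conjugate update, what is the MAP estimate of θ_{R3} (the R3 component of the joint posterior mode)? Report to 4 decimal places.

The Dirichlet prior is conjugate to the Multinomial likelihood: each posterior αⱼ = prior αⱼ + observed count nⱼ.
Posterior concentration: (25.15, 86.15, 32.15, 15.15), total = 158.60.
Joint mode component: (α_{R3}−1)/(Σα−K) = 31.15/154.60 = 0.2015.

0.2015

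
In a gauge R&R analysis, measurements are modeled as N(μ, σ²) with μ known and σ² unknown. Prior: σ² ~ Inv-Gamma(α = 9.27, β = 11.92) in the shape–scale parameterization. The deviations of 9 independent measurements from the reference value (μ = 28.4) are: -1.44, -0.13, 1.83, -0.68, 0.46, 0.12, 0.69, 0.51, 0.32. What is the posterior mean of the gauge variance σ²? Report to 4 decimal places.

1.2062

With known mean μ and an Inverse-Gamma(α, β) prior on σ², the Normal likelihood is conjugate: posterior is Inv-Gamma(α + n/2, β + Σ(xᵢ−μ)²/2).
Σ(xᵢ−μ)² = (-1.44)² + (-0.13)² + (1.83)² + (-0.68)² + (0.46)² + (0.12)² + (0.69)² + (0.51)² + (0.32)² = 6.9664.
Posterior: Inv-Gamma(9.27 + 9/2, 11.92 + 6.9664/2) = Inv-Gamma(13.77, 15.40320).
E[σ²|data] = β/(α−1) = 15.40320/12.77 = 1.2062.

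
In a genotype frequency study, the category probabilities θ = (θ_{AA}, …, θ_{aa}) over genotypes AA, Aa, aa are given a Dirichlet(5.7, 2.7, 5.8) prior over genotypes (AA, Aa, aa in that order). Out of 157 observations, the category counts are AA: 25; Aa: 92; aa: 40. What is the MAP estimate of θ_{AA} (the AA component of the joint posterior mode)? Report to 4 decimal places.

0.1766

The Dirichlet prior is conjugate to the Multinomial likelihood: each posterior αⱼ = prior αⱼ + observed count nⱼ.
Posterior concentration: (30.7, 94.7, 45.8), total = 171.2.
Joint mode component: (α_{AA}−1)/(Σα−K) = 29.7/168.2 = 0.1766.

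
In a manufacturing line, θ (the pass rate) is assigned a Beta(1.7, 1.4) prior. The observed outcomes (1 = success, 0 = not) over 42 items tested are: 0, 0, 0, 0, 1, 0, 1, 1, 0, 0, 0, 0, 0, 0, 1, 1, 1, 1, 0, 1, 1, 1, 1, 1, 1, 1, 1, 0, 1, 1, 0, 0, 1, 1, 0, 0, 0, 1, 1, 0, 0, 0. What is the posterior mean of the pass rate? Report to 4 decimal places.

0.5033

The Beta prior is conjugate to a Binomial/Bernoulli likelihood; the update adds successes to α and failures to β.
Posterior: Beta(α+k, β+n−k) = Beta(1.7+21, 1.4+21) = Beta(22.7, 22.4).
Posterior mean = α/(α+β) = 22.7/45.1 = 0.5033.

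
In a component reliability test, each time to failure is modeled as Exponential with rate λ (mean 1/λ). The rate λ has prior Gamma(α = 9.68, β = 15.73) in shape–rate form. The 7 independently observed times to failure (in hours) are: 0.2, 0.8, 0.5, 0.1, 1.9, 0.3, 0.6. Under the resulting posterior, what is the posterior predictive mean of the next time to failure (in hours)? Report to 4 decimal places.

With a Gamma(shape α, rate β) prior on the exponential rate λ, the posterior after n observations with total T = Σxᵢ is Gamma(α+n, β+T).
Sum of observations T = 4.4 hours; n = 7.
Posterior: Gamma(9.68+7, 15.73+4.4) = Gamma(16.68, 20.13).
The predictive distribution for the next observation is Lomax; its mean is β/(α−1) = 20.13/15.68 = 1.2838.

1.2838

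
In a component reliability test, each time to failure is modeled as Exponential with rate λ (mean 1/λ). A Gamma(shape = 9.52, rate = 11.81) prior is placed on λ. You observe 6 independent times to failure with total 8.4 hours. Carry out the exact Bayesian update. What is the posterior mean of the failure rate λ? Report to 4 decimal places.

With a Gamma(shape α, rate β) prior on the exponential rate λ, the posterior after n observations with total T = Σxᵢ is Gamma(α+n, β+T).
Posterior: Gamma(9.52+6, 11.81+8.4) = Gamma(15.52, 20.21).
Posterior mean of λ = α/β = 15.52/20.21 = 0.7679.

0.7679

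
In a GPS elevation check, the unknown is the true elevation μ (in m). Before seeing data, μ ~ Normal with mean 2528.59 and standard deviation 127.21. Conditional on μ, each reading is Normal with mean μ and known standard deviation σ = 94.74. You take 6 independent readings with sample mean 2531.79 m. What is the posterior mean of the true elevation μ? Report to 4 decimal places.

2531.5192

For Normal data with known variance σ², a Normal(μ₀, σ₀²) prior on μ is conjugate. Posterior precision = 1/σ₀² + n/σ²; posterior mean is the precision-weighted average of μ₀ and x̄.
n·x̄ = 6·2531.79 = 15190.74.
σ₀² = 127.21² = 16182.3841, σ² = 94.74² = 8975.6676; σ² + n·σ₀² = 8975.6676 + 6·16182.3841 = 106069.9722.
Posterior mean = (μ₀/σ₀² + n·x̄/σ²)/(1/σ₀² + n/σ²) = (σ²·μ₀ + σ₀²·n·x̄)/(σ² + n·σ₀²) = (8975.6676·2528.59 + 16182.3841·15190.74)/106069.9722 = 268518172.779918/106069.9722 = 2531.5192.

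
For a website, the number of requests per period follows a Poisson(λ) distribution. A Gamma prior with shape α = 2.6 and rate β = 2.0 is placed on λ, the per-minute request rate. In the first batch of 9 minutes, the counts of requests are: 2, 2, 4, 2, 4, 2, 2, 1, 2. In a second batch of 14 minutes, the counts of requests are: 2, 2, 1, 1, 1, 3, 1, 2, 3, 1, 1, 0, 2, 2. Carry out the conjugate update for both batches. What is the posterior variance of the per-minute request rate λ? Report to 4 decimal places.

0.0730

With a Gamma(shape α, rate β) prior, the Poisson likelihood is conjugate: the posterior is Gamma(α + ΣXᵢ, β + n).
Batch 1: sum of counts S = 21 over n = 9 minutes.
After batch 1: Gamma(α+S, β+n) = Gamma(2.6+21, 2.0+9) = Gamma(23.6, 11.0).
Batch 2: sum of counts S = 22 over n = 14 minutes.
After batch 2: Gamma(α+S, β+n) = Gamma(23.6+22, 11.0+14) = Gamma(45.6, 25.0).
Var = α/β² = 45.6/25.0² = 0.0730.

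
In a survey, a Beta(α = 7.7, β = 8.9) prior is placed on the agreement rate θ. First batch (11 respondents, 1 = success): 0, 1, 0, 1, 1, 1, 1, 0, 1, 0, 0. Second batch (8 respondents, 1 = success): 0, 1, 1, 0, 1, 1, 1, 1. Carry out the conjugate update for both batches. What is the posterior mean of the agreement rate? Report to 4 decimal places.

0.5534

The Beta prior is conjugate to a Binomial/Bernoulli likelihood; the update adds successes to α and failures to β.
After batch 1: Beta(7.7+6, 8.9+5) = Beta(13.7, 13.9).
After batch 2: Beta(13.7+6, 13.9+2) = Beta(19.7, 15.9).
Posterior mean = α/(α+β) = 19.7/35.6 = 0.5534.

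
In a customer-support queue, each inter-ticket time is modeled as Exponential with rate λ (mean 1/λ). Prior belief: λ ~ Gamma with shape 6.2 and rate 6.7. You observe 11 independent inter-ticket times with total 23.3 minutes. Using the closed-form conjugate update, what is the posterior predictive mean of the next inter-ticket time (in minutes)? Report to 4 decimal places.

1.8519

With a Gamma(shape α, rate β) prior on the exponential rate λ, the posterior after n observations with total T = Σxᵢ is Gamma(α+n, β+T).
Posterior: Gamma(6.2+11, 6.7+23.3) = Gamma(17.2, 30.0).
The predictive distribution for the next observation is Lomax; its mean is β/(α−1) = 30.0/16.2 = 1.8519.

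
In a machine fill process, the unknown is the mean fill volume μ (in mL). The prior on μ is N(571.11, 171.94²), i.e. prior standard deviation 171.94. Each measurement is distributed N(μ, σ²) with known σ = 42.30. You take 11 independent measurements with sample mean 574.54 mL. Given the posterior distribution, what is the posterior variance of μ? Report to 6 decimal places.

161.772626

For Normal data with known variance σ², a Normal(μ₀, σ₀²) prior on μ is conjugate. Posterior precision = 1/σ₀² + n/σ²; posterior mean is the precision-weighted average of μ₀ and x̄.
σ₀² = 171.94² = 29563.3636, σ² = 42.30² = 1789.29; σ² + n·σ₀² = 1789.29 + 11·29563.3636 = 326986.2896.
Posterior precision = 1/σ₀² + n/σ² = 1/29563.3636 + 11/1789.29 = (σ² + n·σ₀²)/(σ₀²σ²) = 326986.2896/(29563.3636·1789.29); posterior variance σₙ² = σ₀²σ²/(σ² + n·σ₀²) = 29563.3636·1789.29/326986.2896 = 161.772626.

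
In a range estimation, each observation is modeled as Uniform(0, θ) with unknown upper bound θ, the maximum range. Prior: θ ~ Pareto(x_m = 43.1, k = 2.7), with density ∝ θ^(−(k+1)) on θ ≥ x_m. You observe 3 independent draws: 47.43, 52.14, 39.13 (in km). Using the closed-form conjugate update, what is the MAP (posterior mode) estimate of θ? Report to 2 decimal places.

A Pareto(scale x_m, shape k) prior on the upper bound θ of Uniform(0, θ) is conjugate: posterior is Pareto(max(x_m, max xᵢ), k + n).
Sample maximum = 52.14; prior scale x_m = 43.1 → posterior scale = max = 52.14.
Posterior shape = 2.7 + 3 = 5.7.
The Pareto density is decreasing on [x_m, ∞), so the mode is x_m = 52.14.

52.14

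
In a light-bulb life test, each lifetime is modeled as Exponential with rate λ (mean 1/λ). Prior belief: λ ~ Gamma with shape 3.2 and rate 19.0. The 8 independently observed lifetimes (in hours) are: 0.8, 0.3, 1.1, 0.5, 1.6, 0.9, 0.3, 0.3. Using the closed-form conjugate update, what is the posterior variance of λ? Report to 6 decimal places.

With a Gamma(shape α, rate β) prior on the exponential rate λ, the posterior after n observations with total T = Σxᵢ is Gamma(α+n, β+T).
Sum of observations T = 5.8 hours; n = 8.
Posterior: Gamma(3.2+8, 19.0+5.8) = Gamma(11.2, 24.8).
Var = α/β² = 0.018210.

0.018210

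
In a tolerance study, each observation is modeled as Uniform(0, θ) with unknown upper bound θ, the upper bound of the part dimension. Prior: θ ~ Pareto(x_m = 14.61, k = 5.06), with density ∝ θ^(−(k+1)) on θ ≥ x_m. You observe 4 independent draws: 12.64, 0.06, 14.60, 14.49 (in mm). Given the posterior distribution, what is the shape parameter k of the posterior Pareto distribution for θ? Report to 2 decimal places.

A Pareto(scale x_m, shape k) prior on the upper bound θ of Uniform(0, θ) is conjugate: posterior is Pareto(max(x_m, max xᵢ), k + n).
Sample maximum = 14.60; prior scale x_m = 14.61 → posterior scale = max = 14.61.
Posterior shape = 5.06 + 4 = 9.06.
Posterior shape k = 9.06.

9.06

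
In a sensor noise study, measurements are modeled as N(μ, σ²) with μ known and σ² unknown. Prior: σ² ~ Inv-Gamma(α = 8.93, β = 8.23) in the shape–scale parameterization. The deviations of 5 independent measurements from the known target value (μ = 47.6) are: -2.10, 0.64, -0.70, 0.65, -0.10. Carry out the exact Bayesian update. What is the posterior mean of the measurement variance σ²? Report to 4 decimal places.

1.0643

With known mean μ and an Inverse-Gamma(α, β) prior on σ², the Normal likelihood is conjugate: posterior is Inv-Gamma(α + n/2, β + Σ(xᵢ−μ)²/2).
Σ(xᵢ−μ)² = (-2.10)² + (0.64)² + (-0.70)² + (0.65)² + (-0.10)² = 5.7421.
Posterior: Inv-Gamma(8.93 + 5/2, 8.23 + 5.7421/2) = Inv-Gamma(11.43, 11.10105).
E[σ²|data] = β/(α−1) = 11.10105/10.43 = 1.0643.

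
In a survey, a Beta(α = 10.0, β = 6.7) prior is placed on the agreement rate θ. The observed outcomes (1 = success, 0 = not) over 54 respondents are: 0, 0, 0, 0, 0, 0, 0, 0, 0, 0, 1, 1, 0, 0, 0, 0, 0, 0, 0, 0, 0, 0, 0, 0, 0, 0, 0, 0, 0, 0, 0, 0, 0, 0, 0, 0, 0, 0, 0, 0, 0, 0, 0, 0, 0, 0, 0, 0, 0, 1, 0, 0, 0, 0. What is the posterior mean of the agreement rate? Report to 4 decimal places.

The Beta prior is conjugate to a Binomial/Bernoulli likelihood; the update adds successes to α and failures to β.
Posterior: Beta(α+k, β+n−k) = Beta(10.0+3, 6.7+51) = Beta(13.0, 57.7).
Posterior mean = α/(α+β) = 13.0/70.7 = 0.1839.

0.1839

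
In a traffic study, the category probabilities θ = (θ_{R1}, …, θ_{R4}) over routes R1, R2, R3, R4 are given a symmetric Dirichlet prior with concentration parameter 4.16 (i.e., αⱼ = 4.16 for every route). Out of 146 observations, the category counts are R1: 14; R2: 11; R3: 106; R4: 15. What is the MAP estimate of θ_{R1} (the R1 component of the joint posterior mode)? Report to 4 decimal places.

The Dirichlet prior is conjugate to the Multinomial likelihood: each posterior αⱼ = prior αⱼ + observed count nⱼ.
Posterior concentration: (18.16, 15.16, 110.16, 19.16), total = 162.64.
Joint mode component: (α_{R1}−1)/(Σα−K) = 17.16/158.64 = 0.1082.

0.1082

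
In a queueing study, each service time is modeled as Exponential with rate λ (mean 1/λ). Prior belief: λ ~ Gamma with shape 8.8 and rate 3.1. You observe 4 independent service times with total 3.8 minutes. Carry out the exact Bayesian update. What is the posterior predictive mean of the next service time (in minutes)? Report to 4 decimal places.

With a Gamma(shape α, rate β) prior on the exponential rate λ, the posterior after n observations with total T = Σxᵢ is Gamma(α+n, β+T).
Posterior: Gamma(8.8+4, 3.1+3.8) = Gamma(12.8, 6.9).
The predictive distribution for the next observation is Lomax; its mean is β/(α−1) = 6.9/11.8 = 0.5847.

0.5847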